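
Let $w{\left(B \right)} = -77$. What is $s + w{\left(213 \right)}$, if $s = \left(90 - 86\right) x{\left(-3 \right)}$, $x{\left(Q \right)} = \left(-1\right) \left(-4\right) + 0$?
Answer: $-61$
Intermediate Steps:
$x{\left(Q \right)} = 4$ ($x{\left(Q \right)} = 4 + 0 = 4$)
$s = 16$ ($s = \left(90 - 86\right) 4 = 4 \cdot 4 = 16$)
$s + w{\left(213 \right)} = 16 - 77 = -61$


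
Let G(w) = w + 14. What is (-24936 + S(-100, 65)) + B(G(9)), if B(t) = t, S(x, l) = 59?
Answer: -24854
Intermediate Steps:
G(w) = 14 + w
(-24936 + S(-100, 65)) + B(G(9)) = (-24936 + 59) + (14 + 9) = -24877 + 23 = -24854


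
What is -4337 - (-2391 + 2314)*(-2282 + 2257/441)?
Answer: -11318386/63 ≈ -1.7966e+5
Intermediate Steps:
-4337 - (-2391 + 2314)*(-2282 + 2257/441) = -4337 - (-77)*(-2282 + 2257*(1/441)) = -4337 - (-77)*(-2282 + 2257/441) = -4337 - (-77)*(-1004105)/441 = -4337 - 1*11045155/63 = -4337 - 11045155/63 = -11318386/63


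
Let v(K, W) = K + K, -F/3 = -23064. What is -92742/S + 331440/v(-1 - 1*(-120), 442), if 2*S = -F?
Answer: 957380903/686154 ≈ 1395.3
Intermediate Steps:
F = 69192 (F = -3*(-23064) = 69192)
S = -34596 (S = (-1*69192)/2 = (½)*(-69192) = -34596)
v(K, W) = 2*K
-92742/S + 331440/v(-1 - 1*(-120), 442) = -92742/(-34596) + 331440/((2*(-1 - 1*(-120)))) = -92742*(-1/34596) + 331440/((2*(-1 + 120))) = 15457/5766 + 331440/((2*119)) = 15457/5766 + 331440/238 = 15457/5766 + 331440*(1/238) = 15457/5766 + 165720/119 = 957380903/686154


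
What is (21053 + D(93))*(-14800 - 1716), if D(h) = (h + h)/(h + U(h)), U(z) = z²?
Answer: -16342449872/47 ≈ -3.4771e+8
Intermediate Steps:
D(h) = 2*h/(h + h²) (D(h) = (h + h)/(h + h²) = (2*h)/(h + h²) = 2*h/(h + h²))
(21053 + D(93))*(-14800 - 1716) = (21053 + 2/(1 + 93))*(-14800 - 1716) = (21053 + 2/94)*(-16516) = (21053 + 2*(1/94))*(-16516) = (21053 + 1/47)*(-16516) = (989492/47)*(-16516) = -16342449872/47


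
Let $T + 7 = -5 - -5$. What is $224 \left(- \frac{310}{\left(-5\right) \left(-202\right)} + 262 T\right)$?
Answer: $- \frac{41499360}{101} \approx -4.1089 \cdot 10^{5}$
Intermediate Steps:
$T = -7$ ($T = -7 - 0 = -7 + \left(-5 + 5\right) = -7 + 0 = -7$)
$224 \left(- \frac{310}{\left(-5\right) \left(-202\right)} + 262 T\right) = 224 \left(- \frac{310}{\left(-5\right) \left(-202\right)} + 262 \left(-7\right)\right) = 224 \left(- \frac{310}{1010} - 1834\right) = 224 \left(\left(-310\right) \frac{1}{1010} - 1834\right) = 224 \left(- \frac{31}{101} - 1834\right) = 224 \left(- \frac{185265}{101}\right) = - \frac{41499360}{101}$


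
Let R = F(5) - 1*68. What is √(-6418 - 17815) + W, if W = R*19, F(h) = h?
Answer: -1197 + I*√24233 ≈ -1197.0 + 155.67*I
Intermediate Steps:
R = -63 (R = 5 - 1*68 = 5 - 68 = -63)
W = -1197 (W = -63*19 = -1197)
√(-6418 - 17815) + W = √(-6418 - 17815) - 1197 = √(-24233) - 1197 = I*√24233 - 1197 = -1197 + I*√24233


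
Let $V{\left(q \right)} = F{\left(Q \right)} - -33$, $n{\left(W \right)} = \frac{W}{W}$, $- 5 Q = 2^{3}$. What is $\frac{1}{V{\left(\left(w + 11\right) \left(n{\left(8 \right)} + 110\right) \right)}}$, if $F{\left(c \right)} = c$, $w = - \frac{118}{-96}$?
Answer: $\frac{5}{157} \approx 0.031847$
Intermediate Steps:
$Q = - \frac{8}{5}$ ($Q = - \frac{2^{3}}{5} = \left(- \frac{1}{5}\right) 8 = - \frac{8}{5} \approx -1.6$)
$w = \frac{59}{48}$ ($w = \left(-118\right) \left(- \frac{1}{96}\right) = \frac{59}{48} \approx 1.2292$)
$n{\left(W \right)} = 1$
$V{\left(q \right)} = \frac{157}{5}$ ($V{\left(q \right)} = - \frac{8}{5} - -33 = - \frac{8}{5} + 33 = \frac{157}{5}$)
$\frac{1}{V{\left(\left(w + 11\right) \left(n{\left(8 \right)} + 110\right) \right)}} = \frac{1}{\frac{157}{5}} = \frac{5}{157}$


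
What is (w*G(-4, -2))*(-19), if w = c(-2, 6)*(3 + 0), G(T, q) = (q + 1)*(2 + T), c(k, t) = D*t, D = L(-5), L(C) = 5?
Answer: -3420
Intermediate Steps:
D = 5
c(k, t) = 5*t
G(T, q) = (1 + q)*(2 + T)
w = 90 (w = (5*6)*(3 + 0) = 30*3 = 90)
(w*G(-4, -2))*(-19) = (90*(2 - 4 + 2*(-2) - 4*(-2)))*(-19) = (90*(2 - 4 - 4 + 8))*(-19) = (90*2)*(-19) = 180*(-19) = -3420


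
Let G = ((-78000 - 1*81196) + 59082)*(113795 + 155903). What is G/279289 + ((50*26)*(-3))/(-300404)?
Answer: -6781831774903/70150111 ≈ -96676.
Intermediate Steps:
G = -27000545572 (G = ((-78000 - 81196) + 59082)*269698 = (-159196 + 59082)*269698 = -100114*269698 = -27000545572)
G/279289 + ((50*26)*(-3))/(-300404) = -27000545572/279289 + ((50*26)*(-3))/(-300404) = -27000545572*1/279289 + (1300*(-3))*(-1/300404) = -1173936764/12143 - 3900*(-1/300404) = -1173936764/12143 + 75/5777 = -6781831774903/70150111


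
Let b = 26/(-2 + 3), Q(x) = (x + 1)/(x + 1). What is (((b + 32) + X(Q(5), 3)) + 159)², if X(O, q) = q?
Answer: 48400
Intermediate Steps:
Q(x) = 1 (Q(x) = (1 + x)/(1 + x) = 1)
b = 26 (b = 26/1 = 26*1 = 26)
(((b + 32) + X(Q(5), 3)) + 159)² = (((26 + 32) + 3) + 159)² = ((58 + 3) + 159)² = (61 + 159)² = 220² = 48400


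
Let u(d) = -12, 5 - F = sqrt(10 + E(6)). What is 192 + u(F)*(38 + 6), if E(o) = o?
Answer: -336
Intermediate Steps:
F = 1 (F = 5 - sqrt(10 + 6) = 5 - sqrt(16) = 5 - 1*4 = 5 - 4 = 1)
192 + u(F)*(38 + 6) = 192 - 12*(38 + 6) = 192 - 12*44 = 192 - 528 = -336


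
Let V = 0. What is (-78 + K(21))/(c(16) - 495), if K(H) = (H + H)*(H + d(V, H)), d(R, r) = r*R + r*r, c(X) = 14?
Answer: -19326/481 ≈ -40.179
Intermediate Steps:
d(R, r) = r² + R*r (d(R, r) = R*r + r² = r² + R*r)
K(H) = 2*H*(H + H²) (K(H) = (H + H)*(H + H*(0 + H)) = (2*H)*(H + H*H) = (2*H)*(H + H²) = 2*H*(H + H²))
(-78 + K(21))/(c(16) - 495) = (-78 + 2*21²*(1 + 21))/(14 - 495) = (-78 + 2*441*22)/(-481) = (-78 + 19404)*(-1/481) = 19326*(-1/481) = -19326/481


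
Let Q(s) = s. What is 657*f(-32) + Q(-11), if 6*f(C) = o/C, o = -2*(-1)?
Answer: -571/32 ≈ -17.844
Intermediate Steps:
o = 2
f(C) = 1/(3*C) (f(C) = (2/C)/6 = 1/(3*C))
657*f(-32) + Q(-11) = 657*((⅓)/(-32)) - 11 = 657*((⅓)*(-1/32)) - 11 = 657*(-1/96) - 11 = -219/32 - 11 = -571/32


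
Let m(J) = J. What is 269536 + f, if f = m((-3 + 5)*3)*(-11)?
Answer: 269470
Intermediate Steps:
f = -66 (f = ((-3 + 5)*3)*(-11) = (2*3)*(-11) = 6*(-11) = -66)
269536 + f = 269536 - 66 = 269470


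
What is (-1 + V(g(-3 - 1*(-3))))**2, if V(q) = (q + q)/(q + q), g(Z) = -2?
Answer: 0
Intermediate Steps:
V(q) = 1 (V(q) = (2*q)/((2*q)) = (2*q)*(1/(2*q)) = 1)
(-1 + V(g(-3 - 1*(-3))))**2 = (-1 + 1)**2 = 0**2 = 0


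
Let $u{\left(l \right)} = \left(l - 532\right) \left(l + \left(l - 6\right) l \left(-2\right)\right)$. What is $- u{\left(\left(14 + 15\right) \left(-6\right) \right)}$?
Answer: $-44346684$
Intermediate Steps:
$u{\left(l \right)} = \left(-532 + l\right) \left(l - 2 l \left(-6 + l\right)\right)$ ($u{\left(l \right)} = \left(-532 + l\right) \left(l + \left(l - 6\right) l \left(-2\right)\right) = \left(-532 + l\right) \left(l + \left(-6 + l\right) l \left(-2\right)\right) = \left(-532 + l\right) \left(l + l \left(-6 + l\right) \left(-2\right)\right) = \left(-532 + l\right) \left(l - 2 l \left(-6 + l\right)\right)$)
$- u{\left(\left(14 + 15\right) \left(-6\right) \right)} = - \left(14 + 15\right) \left(-6\right) \left(-6916 - 2 \left(\left(14 + 15\right) \left(-6\right)\right)^{2} + 1077 \left(14 + 15\right) \left(-6\right)\right) = - 29 \left(-6\right) \left(-6916 - 2 \left(29 \left(-6\right)\right)^{2} + 1077 \cdot 29 \left(-6\right)\right) = - \left(-174\right) \left(-6916 - 2 \left(-174\right)^{2} + 1077 \left(-174\right)\right) = - \left(-174\right) \left(-6916 - 60552 - 187398\right) = - \left(-174\right) \left(-254866\right) = \left(-1\right) 44346684 = -44346684$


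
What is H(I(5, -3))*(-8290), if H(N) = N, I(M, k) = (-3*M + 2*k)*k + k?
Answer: -497400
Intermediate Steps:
I(M, k) = k + k*(-3*M + 2*k) (I(M, k) = k*(-3*M + 2*k) + k = k + k*(-3*M + 2*k))
H(I(5, -3))*(-8290) = -3*(1 - 3*5 + 2*(-3))*(-8290) = -3*(1 - 15 - 6)*(-8290) = -3*(-20)*(-8290) = 60*(-8290) = -497400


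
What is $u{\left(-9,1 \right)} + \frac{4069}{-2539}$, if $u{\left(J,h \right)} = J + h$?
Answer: $- \frac{24381}{2539} \approx -9.6026$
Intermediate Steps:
$u{\left(-9,1 \right)} + \frac{4069}{-2539} = \left(-9 + 1\right) + \frac{4069}{-2539} = -8 + 4069 \left(- \frac{1}{2539}\right) = -8 - \frac{4069}{2539} = - \frac{24381}{2539}$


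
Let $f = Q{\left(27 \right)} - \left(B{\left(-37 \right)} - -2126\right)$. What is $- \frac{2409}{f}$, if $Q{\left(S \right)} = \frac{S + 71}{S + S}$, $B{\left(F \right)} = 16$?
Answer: $\frac{65043}{57785} \approx 1.1256$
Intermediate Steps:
$Q{\left(S \right)} = \frac{71 + S}{2 S}$
$f = - \frac{57785}{27}$ ($f = \frac{71 + 27}{2 \cdot 27} - \left(16 - -2126\right) = \frac{1}{2} \cdot \frac{1}{27} \cdot 98 - \left(16 + 2126\right) = \frac{49}{27} - 2142 = - \frac{57785}{27} \approx -2140.2$)
$- \frac{2409}{f} = - \frac{2409}{- \frac{57785}{27}} = \left(-2409\right) \left(- \frac{27}{57785}\right) = \frac{65043}{57785}$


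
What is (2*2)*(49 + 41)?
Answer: 360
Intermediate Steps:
(2*2)*(49 + 41) = 4*90 = 360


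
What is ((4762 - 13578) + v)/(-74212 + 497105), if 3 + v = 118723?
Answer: 109904/422893 ≈ 0.25989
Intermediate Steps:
v = 118720 (v = -3 + 118723 = 118720)
((4762 - 13578) + v)/(-74212 + 497105) = ((4762 - 13578) + 118720)/(-74212 + 497105) = (-8816 + 118720)/422893 = 109904*(1/422893) = 109904/422893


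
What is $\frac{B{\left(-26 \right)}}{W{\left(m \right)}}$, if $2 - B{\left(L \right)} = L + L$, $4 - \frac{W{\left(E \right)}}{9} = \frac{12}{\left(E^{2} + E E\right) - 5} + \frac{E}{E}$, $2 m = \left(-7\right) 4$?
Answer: $\frac{774}{383} \approx 2.0209$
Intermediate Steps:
$m = -14$ ($m = \frac{\left(-7\right) 4}{2} = \frac{1}{2} \left(-28\right) = -14$)
$W{\left(E \right)} = 27 - \frac{108}{-5 + 2 E^{2}}$ ($W{\left(E \right)} = 36 - 9 \left(\frac{12}{\left(E^{2} + E E\right) - 5} + \frac{E}{E}\right) = 36 - 9 \left(\frac{12}{\left(E^{2} + E^{2}\right) - 5} + 1\right) = 36 - 9 \left(\frac{12}{2 E^{2} - 5} + 1\right) = 36 - 9 \left(\frac{12}{-5 + 2 E^{2}} + 1\right) = 36 - 9 \left(1 + \frac{12}{-5 + 2 E^{2}}\right) = 36 - \left(9 + \frac{108}{-5 + 2 E^{2}}\right) = 27 - \frac{108}{-5 + 2 E^{2}}$)
$B{\left(L \right)} = 2 - 2 L$ ($B{\left(L \right)} = 2 - \left(L + L\right) = 2 - 2 L$)
$\frac{B{\left(-26 \right)}}{W{\left(m \right)}} = \frac{2 - -52}{27 \frac{1}{-5 + 2 \left(-14\right)^{2}} \left(-9 + 2 \left(-14\right)^{2}\right)} = \frac{2 + 52}{27 \frac{1}{-5 + 2 \cdot 196} \left(-9 + 2 \cdot 196\right)} = \frac{54}{27 \frac{1}{-5 + 392} \left(-9 + 392\right)} = \frac{54}{27 \cdot \frac{1}{387} \cdot 383} = \frac{54}{\frac{1149}{43}} = 54 \cdot \frac{43}{1149} = \frac{774}{383}$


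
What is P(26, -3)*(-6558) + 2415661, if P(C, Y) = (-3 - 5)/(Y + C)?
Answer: 55612667/23 ≈ 2.4179e+6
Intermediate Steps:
P(C, Y) = -8/(C + Y)
P(26, -3)*(-6558) + 2415661 = -8/(26 - 3)*(-6558) + 2415661 = -8/23*(-6558) + 2415661 = 52464/23 + 2415661 = 55612667/23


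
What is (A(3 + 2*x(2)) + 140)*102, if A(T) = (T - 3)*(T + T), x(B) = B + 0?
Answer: 19992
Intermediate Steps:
x(B) = B
A(T) = 2*T*(-3 + T) (A(T) = (-3 + T)*(2*T) = 2*T*(-3 + T))
(A(3 + 2*x(2)) + 140)*102 = (2*(3 + 2*2)*(-3 + (3 + 2*2)) + 140)*102 = (2*(3 + 4)*(-3 + (3 + 4)) + 140)*102 = (2*7*(-3 + 7) + 140)*102 = (2*7*4 + 140)*102 = (56 + 140)*102 = 196*102 = 19992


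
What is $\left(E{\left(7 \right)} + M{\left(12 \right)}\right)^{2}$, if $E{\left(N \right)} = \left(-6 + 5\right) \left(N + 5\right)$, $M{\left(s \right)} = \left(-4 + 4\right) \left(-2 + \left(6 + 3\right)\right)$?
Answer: $144$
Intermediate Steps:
$M{\left(s \right)} = 0$ ($M{\left(s \right)} = 0 \left(-2 + 9\right) = 0 \cdot 7 = 0$)
$E{\left(N \right)} = -5 - N$ ($E{\left(N \right)} = - (5 + N) = -5 - N$)
$\left(E{\left(7 \right)} + M{\left(12 \right)}\right)^{2} = \left(\left(-5 - 7\right) + 0\right)^{2} = \left(-12 + 0\right)^{2} = \left(-12\right)^{2} = 144$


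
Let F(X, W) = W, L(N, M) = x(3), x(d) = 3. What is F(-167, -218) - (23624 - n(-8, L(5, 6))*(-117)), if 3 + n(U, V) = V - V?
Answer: -23491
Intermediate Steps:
L(N, M) = 3
n(U, V) = -3 (n(U, V) = -3 + (V - V) = -3 + 0 = -3)
F(-167, -218) - (23624 - n(-8, L(5, 6))*(-117)) = -218 - (23624 - (-3)*(-117)) = -218 - (23624 - 1*351) = -218 - (23624 - 351) = -218 - 1*23273 = -218 - 23273 = -23491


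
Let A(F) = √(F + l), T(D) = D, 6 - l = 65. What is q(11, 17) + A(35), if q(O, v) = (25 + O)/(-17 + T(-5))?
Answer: -18/11 + 2*I*√6 ≈ -1.6364 + 4.899*I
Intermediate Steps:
l = -59 (l = 6 - 1*65 = 6 - 65 = -59)
q(O, v) = -25/22 - O/22 (q(O, v) = (25 + O)/(-17 - 5) = (25 + O)/(-22) = (25 + O)*(-1/22) = -25/22 - O/22)
A(F) = √(-59 + F) (A(F) = √(F - 59) = √(-59 + F))
q(11, 17) + A(35) = (-25/22 - 1/22*11) + √(-59 + 35) = (-25/22 - ½) + √(-24) = -18/11 + 2*I*√6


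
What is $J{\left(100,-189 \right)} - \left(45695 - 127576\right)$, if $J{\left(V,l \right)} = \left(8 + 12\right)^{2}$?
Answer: $82281$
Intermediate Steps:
$J{\left(V,l \right)} = 400$ ($J{\left(V,l \right)} = 20^{2} = 400$)
$J{\left(100,-189 \right)} - \left(45695 - 127576\right) = 400 - \left(45695 - 127576\right) = 400 - -81881 = 400 + 81881 = 82281$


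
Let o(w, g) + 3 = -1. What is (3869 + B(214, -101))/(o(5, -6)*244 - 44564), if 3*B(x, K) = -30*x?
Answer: -1729/45540 ≈ -0.037967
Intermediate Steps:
o(w, g) = -4 (o(w, g) = -3 - 1 = -4)
B(x, K) = -10*x (B(x, K) = (-30*x)/3 = -10*x)
(3869 + B(214, -101))/(o(5, -6)*244 - 44564) = (3869 - 10*214)/(-4*244 - 44564) = (3869 - 2140)/(-976 - 44564) = 1729/(-45540) = 1729*(-1/45540) = -1729/45540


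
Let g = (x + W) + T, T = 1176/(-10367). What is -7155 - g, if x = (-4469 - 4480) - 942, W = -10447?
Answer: 19524191/1481 ≈ 13183.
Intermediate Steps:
T = -168/1481 (T = 1176*(-1/10367) = -168/1481 ≈ -0.11344)
x = -9891 (x = -8949 - 942 = -9891)
g = -30120746/1481 (g = (-9891 - 10447) - 168/1481 = -20338 - 168/1481 = -30120746/1481 ≈ -20338.)
-7155 - g = -7155 - 1*(-30120746/1481) = -7155 + 30120746/1481 = 19524191/1481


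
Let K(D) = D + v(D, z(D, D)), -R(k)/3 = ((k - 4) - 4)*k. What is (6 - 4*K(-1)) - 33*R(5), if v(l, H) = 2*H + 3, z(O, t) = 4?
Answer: -1519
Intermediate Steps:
v(l, H) = 3 + 2*H
R(k) = -3*k*(-8 + k) (R(k) = -3*((k - 4) - 4)*k = -3*((-4 + k) - 4)*k = -3*(-8 + k)*k = -3*k*(-8 + k))
K(D) = 11 + D (K(D) = D + (3 + 2*4) = D + (3 + 8) = D + 11 = 11 + D)
(6 - 4*K(-1)) - 33*R(5) = (6 - 4*(11 - 1)) - 99*5*(8 - 1*5) = (6 - 4*10) - 99*5*(8 - 5) = (6 - 40) - 99*5*3 = -34 - 33*45 = -34 - 1485 = -1519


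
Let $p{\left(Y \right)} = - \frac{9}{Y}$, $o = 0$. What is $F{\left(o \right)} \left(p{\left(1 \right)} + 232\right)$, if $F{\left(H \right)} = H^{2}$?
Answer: $0$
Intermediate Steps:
$F{\left(o \right)} \left(p{\left(1 \right)} + 232\right) = 0^{2} \left(- \frac{9}{1} + 232\right) = 0 \left(\left(-9\right) 1 + 232\right) = 0 \left(-9 + 232\right) = 0 \cdot 223 = 0$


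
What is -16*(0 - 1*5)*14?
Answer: 1120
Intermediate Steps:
-16*(0 - 1*5)*14 = -16*(0 - 5)*14 = -16*(-5)*14 = 80*14 = 1120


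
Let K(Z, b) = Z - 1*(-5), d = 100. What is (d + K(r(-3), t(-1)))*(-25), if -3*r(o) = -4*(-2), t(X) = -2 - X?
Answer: -7675/3 ≈ -2558.3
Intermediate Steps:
r(o) = -8/3 (r(o) = -(-4)*(-2)/3 = -1/3*8 = -8/3)
K(Z, b) = 5 + Z (K(Z, b) = Z + 5 = 5 + Z)
(d + K(r(-3), t(-1)))*(-25) = (100 + (5 - 8/3))*(-25) = (100 + 7/3)*(-25) = (307/3)*(-25) = -7675/3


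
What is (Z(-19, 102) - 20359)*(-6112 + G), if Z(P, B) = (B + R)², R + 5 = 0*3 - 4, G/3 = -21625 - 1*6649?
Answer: 1064837140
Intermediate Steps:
G = -84822 (G = 3*(-21625 - 1*6649) = 3*(-21625 - 6649) = 3*(-28274) = -84822)
R = -9 (R = -5 + (0*3 - 4) = -5 + (0 - 4) = -5 - 4 = -9)
Z(P, B) = (-9 + B)² (Z(P, B) = (B - 9)² = (-9 + B)²)
(Z(-19, 102) - 20359)*(-6112 + G) = ((-9 + 102)² - 20359)*(-6112 - 84822) = (93² - 20359)*(-90934) = (8649 - 20359)*(-90934) = -11710*(-90934) = 1064837140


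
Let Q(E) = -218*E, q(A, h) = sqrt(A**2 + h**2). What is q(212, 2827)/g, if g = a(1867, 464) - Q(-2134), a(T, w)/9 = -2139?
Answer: -sqrt(8036873)/484463 ≈ -0.0058517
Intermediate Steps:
a(T, w) = -19251 (a(T, w) = 9*(-2139) = -19251)
g = -484463 (g = -19251 - (-218)*(-2134) = -19251 - 1*465212 = -19251 - 465212 = -484463)
q(212, 2827)/g = sqrt(212**2 + 2827**2)/(-484463) = sqrt(44944 + 7991929)*(-1/484463) = sqrt(8036873)*(-1/484463) = -sqrt(8036873)/484463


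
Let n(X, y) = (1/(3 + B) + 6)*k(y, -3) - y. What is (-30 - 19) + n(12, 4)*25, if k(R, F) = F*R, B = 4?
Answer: -13943/7 ≈ -1991.9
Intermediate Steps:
n(X, y) = -136*y/7 (n(X, y) = (1/(3 + 4) + 6)*(-3*y) - y = (1/7 + 6)*(-3*y) - y = (⅐ + 6)*(-3*y) - y = 43*(-3*y)/7 - y = -129*y/7 - y = -136*y/7)
(-30 - 19) + n(12, 4)*25 = (-30 - 19) - 136/7*4*25 = -49 - 544/7*25 = -49 - 13600/7 = -13943/7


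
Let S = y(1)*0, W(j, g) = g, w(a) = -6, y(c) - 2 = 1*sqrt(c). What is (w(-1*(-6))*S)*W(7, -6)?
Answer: 0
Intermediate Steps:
y(c) = 2 + sqrt(c) (y(c) = 2 + 1*sqrt(c) = 2 + sqrt(c))
S = 0 (S = (2 + sqrt(1))*0 = (2 + 1)*0 = 3*0 = 0)
(w(-1*(-6))*S)*W(7, -6) = -6*0*(-6) = 0*(-6) = 0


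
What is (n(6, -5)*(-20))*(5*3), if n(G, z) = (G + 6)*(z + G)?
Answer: -3600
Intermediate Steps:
n(G, z) = (6 + G)*(G + z)
(n(6, -5)*(-20))*(5*3) = ((6**2 + 6*6 + 6*(-5) + 6*(-5))*(-20))*(5*3) = ((36 + 36 - 30 - 30)*(-20))*15 = (12*(-20))*15 = -240*15 = -3600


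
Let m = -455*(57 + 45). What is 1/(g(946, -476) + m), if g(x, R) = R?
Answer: -1/46886 ≈ -2.1328e-5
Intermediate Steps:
m = -46410 (m = -455*102 = -46410)
1/(g(946, -476) + m) = 1/(-476 - 46410) = 1/(-46886) = -1/46886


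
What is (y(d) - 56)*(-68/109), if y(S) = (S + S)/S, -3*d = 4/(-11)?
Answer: 3672/109 ≈ 33.688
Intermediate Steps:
d = 4/33 (d = -4/(3*(-11)) = -4*(-1)/(3*11) = -⅓*(-4/11) = 4/33 ≈ 0.12121)
y(S) = 2 (y(S) = (2*S)/S = 2)
(y(d) - 56)*(-68/109) = (2 - 56)*(-68/109) = -(-3672)/109 = -54*(-68/109) = 3672/109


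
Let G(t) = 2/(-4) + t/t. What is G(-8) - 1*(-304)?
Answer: 609/2 ≈ 304.50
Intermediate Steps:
G(t) = 1/2 (G(t) = 2*(-1/4) + 1 = -1/2 + 1 = 1/2)
G(-8) - 1*(-304) = 1/2 - 1*(-304) = 1/2 + 304 = 609/2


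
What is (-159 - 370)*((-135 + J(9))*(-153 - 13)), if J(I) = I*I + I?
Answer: -3951630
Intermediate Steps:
J(I) = I + I**2 (J(I) = I**2 + I = I + I**2)
(-159 - 370)*((-135 + J(9))*(-153 - 13)) = (-159 - 370)*((-135 + 9*(1 + 9))*(-153 - 13)) = -529*(-135 + 9*10)*(-166) = -529*(-135 + 90)*(-166) = -(-23805)*(-166) = -529*7470 = -3951630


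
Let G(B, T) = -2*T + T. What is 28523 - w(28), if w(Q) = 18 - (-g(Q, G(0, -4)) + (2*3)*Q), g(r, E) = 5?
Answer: 28668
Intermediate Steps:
G(B, T) = -T
w(Q) = 23 - 6*Q (w(Q) = 18 - (-1*5 + (2*3)*Q) = 18 - (-5 + 6*Q) = 18 + (5 - 6*Q) = 23 - 6*Q)
28523 - w(28) = 28523 - (23 - 6*28) = 28523 - (23 - 168) = 28523 - 1*(-145) = 28523 + 145 = 28668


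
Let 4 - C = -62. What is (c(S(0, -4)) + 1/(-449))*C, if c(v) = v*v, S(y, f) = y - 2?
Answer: 118470/449 ≈ 263.85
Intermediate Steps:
C = 66 (C = 4 - 1*(-62) = 4 + 62 = 66)
S(y, f) = -2 + y
c(v) = v²
(c(S(0, -4)) + 1/(-449))*C = ((-2 + 0)² + 1/(-449))*66 = ((-2)² - 1/449)*66 = (4 - 1/449)*66 = (1795/449)*66 = 118470/449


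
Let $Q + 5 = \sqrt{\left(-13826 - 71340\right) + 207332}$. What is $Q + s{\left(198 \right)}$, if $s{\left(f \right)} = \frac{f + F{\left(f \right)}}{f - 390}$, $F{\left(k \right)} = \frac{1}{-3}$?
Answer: $- \frac{3473}{576} + 3 \sqrt{13574} \approx 343.49$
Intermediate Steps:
$F{\left(k \right)} = - \frac{1}{3}$
$s{\left(f \right)} = \frac{- \frac{1}{3} + f}{-390 + f}$ ($s{\left(f \right)} = \frac{f - \frac{1}{3}}{f - 390} = \frac{- \frac{1}{3} + f}{-390 + f}$)
$Q = -5 + 3 \sqrt{13574}$ ($Q = -5 + \sqrt{\left(-13826 - 71340\right) + 207332} = -5 + \sqrt{-85166 + 207332} = -5 + \sqrt{122166} = -5 + 3 \sqrt{13574} \approx 344.52$)
$Q + s{\left(198 \right)} = \left(-5 + 3 \sqrt{13574}\right) + \frac{- \frac{1}{3} + 198}{-390 + 198} = \left(-5 + 3 \sqrt{13574}\right) + \frac{1}{-192} \cdot \frac{593}{3} = \left(-5 + 3 \sqrt{13574}\right) - \frac{593}{576} = - \frac{3473}{576} + 3 \sqrt{13574}$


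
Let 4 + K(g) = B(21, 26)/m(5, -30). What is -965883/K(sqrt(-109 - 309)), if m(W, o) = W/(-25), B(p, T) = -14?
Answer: -321961/22 ≈ -14635.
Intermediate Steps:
m(W, o) = -W/25 (m(W, o) = W*(-1/25) = -W/25)
K(g) = 66 (K(g) = -4 - 14/((-1/25*5)) = -4 - 14/(-1/5) = -4 - 14*(-5) = -4 + 70 = 66)
-965883/K(sqrt(-109 - 309)) = -965883/66 = -965883*1/66 = -321961/22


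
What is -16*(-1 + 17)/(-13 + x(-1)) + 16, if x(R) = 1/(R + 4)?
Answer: 688/19 ≈ 36.211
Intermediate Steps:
x(R) = 1/(4 + R)
-16*(-1 + 17)/(-13 + x(-1)) + 16 = -16*(-1 + 17)/(-13 + 1/(4 - 1)) + 16 = -256/(-13 + 1/3) + 16 = -256/(-38/3) + 16 = -256*(-3)/38 + 16 = -16*(-24/19) + 16 = 384/19 + 16 = 688/19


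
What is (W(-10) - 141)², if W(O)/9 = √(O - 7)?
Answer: 18504 - 2538*I*√17 ≈ 18504.0 - 10464.0*I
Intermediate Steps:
W(O) = 9*√(-7 + O) (W(O) = 9*√(O - 7) = 9*√(-7 + O))
(W(-10) - 141)² = (9*√(-7 - 10) - 141)² = (9*√(-17) - 141)² = (9*(I*√17) - 141)² = (9*I*√17 - 141)² = (-141 + 9*I*√17)²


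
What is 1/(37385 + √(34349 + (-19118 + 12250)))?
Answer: 37385/1397610744 - √27481/1397610744 ≈ 2.6631e-5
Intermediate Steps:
1/(37385 + √(34349 + (-19118 + 12250))) = 1/(37385 + √(34349 - 6868)) = 1/(37385 + √27481)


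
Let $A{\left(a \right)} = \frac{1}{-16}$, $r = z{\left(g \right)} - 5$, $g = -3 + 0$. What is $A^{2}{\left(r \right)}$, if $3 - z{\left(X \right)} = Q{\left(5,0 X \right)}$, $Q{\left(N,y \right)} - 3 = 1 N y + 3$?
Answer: $\frac{1}{256} \approx 0.0039063$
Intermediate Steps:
$g = -3$
$Q{\left(N,y \right)} = 6 + N y$ ($Q{\left(N,y \right)} = 3 + \left(1 N y + 3\right) = 3 + \left(N y + 3\right) = 3 + \left(3 + N y\right) = 6 + N y$)
$z{\left(X \right)} = -3$ ($z{\left(X \right)} = 3 - \left(6 + 5 \cdot 0 X\right) = 3 - \left(6 + 5 \cdot 0\right) = 3 - \left(6 + 0\right) = 3 - 6 = -3$)
$r = -8$ ($r = -3 - 5 = -8$)
$A{\left(a \right)} = - \frac{1}{16}$
$A^{2}{\left(r \right)} = \left(- \frac{1}{16}\right)^{2} = \frac{1}{256}$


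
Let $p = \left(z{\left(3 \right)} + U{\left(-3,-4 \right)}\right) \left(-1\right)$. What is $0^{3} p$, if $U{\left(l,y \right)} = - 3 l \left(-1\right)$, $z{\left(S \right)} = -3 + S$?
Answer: $0$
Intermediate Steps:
$U{\left(l,y \right)} = 3 l$
$p = 9$ ($p = \left(\left(-3 + 3\right) + 3 \left(-3\right)\right) \left(-1\right) = \left(0 - 9\right) \left(-1\right) = \left(-9\right) \left(-1\right) = 9$)
$0^{3} p = 0^{3} \cdot 9 = 0 \cdot 9 = 0$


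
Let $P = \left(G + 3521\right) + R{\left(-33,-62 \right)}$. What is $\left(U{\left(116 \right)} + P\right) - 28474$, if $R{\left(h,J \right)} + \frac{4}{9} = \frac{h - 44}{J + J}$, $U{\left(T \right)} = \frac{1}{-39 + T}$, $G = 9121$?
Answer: $- \frac{1360459139}{85932} \approx -15832.0$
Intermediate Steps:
$R{\left(h,J \right)} = - \frac{4}{9} + \frac{-44 + h}{2 J}$ ($R{\left(h,J \right)} = - \frac{4}{9} + \frac{h - 44}{J + J} = - \frac{4}{9} + \frac{-44 + h}{2 J}$)
$P = \frac{14108669}{1116}$ ($P = \left(9121 + 3521\right) + \frac{-396 - -496 + 9 \left(-33\right)}{18 \left(-62\right)} = 12642 + \frac{1}{18} \left(- \frac{1}{62}\right) \left(-396 + 496 - 297\right) = 12642 + \frac{1}{18} \left(- \frac{1}{62}\right) \left(-197\right) = 12642 + \frac{197}{1116} = \frac{14108669}{1116} \approx 12642.0$)
$\left(U{\left(116 \right)} + P\right) - 28474 = \left(\frac{1}{-39 + 116} + \frac{14108669}{1116}\right) - 28474 = \left(\frac{1}{77} + \frac{14108669}{1116}\right) - 28474 = \frac{1086368629}{85932} - 28474 = - \frac{1360459139}{85932}$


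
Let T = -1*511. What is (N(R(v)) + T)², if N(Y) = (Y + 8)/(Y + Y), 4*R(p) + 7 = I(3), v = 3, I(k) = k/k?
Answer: 9480241/36 ≈ 2.6334e+5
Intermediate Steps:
I(k) = 1
R(p) = -3/2 (R(p) = -7/4 + (¼)*1 = -7/4 + ¼ = -3/2)
N(Y) = (8 + Y)/(2*Y) (N(Y) = (8 + Y)/((2*Y)) = (8 + Y)*(1/(2*Y)) = (8 + Y)/(2*Y))
T = -511
(N(R(v)) + T)² = ((8 - 3/2)/(2*(-3/2)) - 511)² = ((½)*(-⅔)*(13/2) - 511)² = (-13/6 - 511)² = (-3079/6)² = 9480241/36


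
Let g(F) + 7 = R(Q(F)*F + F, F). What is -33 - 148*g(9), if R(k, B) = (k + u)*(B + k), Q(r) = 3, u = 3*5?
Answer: -338657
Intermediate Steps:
u = 15
R(k, B) = (15 + k)*(B + k) (R(k, B) = (k + 15)*(B + k) = (15 + k)*(B + k))
g(F) = -7 + 20*F² + 75*F (g(F) = -7 + ((3*F + F)² + 15*F + 15*(3*F + F) + F*(3*F + F)) = -7 + ((4*F)² + 15*F + 15*(4*F) + F*(4*F)) = -7 + (16*F² + 15*F + 60*F + 4*F²) = -7 + (20*F² + 75*F) = -7 + 20*F² + 75*F)
-33 - 148*g(9) = -33 - 148*(-7 + 20*9² + 75*9) = -33 - 148*(-7 + 20*81 + 675) = -33 - 148*(-7 + 1620 + 675) = -33 - 148*2288 = -33 - 338624 = -338657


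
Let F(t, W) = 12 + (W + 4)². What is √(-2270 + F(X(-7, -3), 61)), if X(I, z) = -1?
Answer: √1967 ≈ 44.351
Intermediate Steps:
F(t, W) = 12 + (4 + W)²
√(-2270 + F(X(-7, -3), 61)) = √(-2270 + (12 + (4 + 61)²)) = √(-2270 + (12 + 65²)) = √(-2270 + (12 + 4225)) = √(-2270 + 4237) = √1967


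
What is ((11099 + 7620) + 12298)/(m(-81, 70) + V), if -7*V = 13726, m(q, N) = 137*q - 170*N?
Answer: -72373/58235 ≈ -1.2428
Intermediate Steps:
m(q, N) = -170*N + 137*q
V = -13726/7 (V = -1/7*13726 = -13726/7 ≈ -1960.9)
((11099 + 7620) + 12298)/(m(-81, 70) + V) = ((11099 + 7620) + 12298)/((-170*70 + 137*(-81)) - 13726/7) = (18719 + 12298)/((-11900 - 11097) - 13726/7) = 31017/(-22997 - 13726/7) = 31017/(-174705/7) = 31017*(-7/174705) = -72373/58235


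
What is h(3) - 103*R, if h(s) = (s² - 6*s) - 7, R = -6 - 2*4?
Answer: 1426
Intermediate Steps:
R = -14 (R = -6 - 8 = -14)
h(s) = -7 + s² - 6*s
h(3) - 103*R = (-7 + 3² - 6*3) - 103*(-14) = (-7 + 9 - 18) + 1442 = -16 + 1442 = 1426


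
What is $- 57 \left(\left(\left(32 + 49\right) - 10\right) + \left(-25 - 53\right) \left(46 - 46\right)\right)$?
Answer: $-4047$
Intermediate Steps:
$- 57 \left(\left(\left(32 + 49\right) - 10\right) + \left(-25 - 53\right) \left(46 - 46\right)\right) = - 57 \left(\left(81 - 10\right) - 0\right) = - 57 \left(71 + 0\right) = \left(-57\right) 71 = -4047$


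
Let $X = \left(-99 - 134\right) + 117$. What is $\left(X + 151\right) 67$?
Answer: $2345$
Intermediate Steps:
$X = -116$ ($X = -233 + 117 = -116$)
$\left(X + 151\right) 67 = \left(-116 + 151\right) 67 = 35 \cdot 67 = 2345$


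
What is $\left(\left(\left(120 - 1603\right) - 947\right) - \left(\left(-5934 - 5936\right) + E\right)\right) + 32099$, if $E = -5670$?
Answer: $47209$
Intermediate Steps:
$\left(\left(\left(120 - 1603\right) - 947\right) - \left(\left(-5934 - 5936\right) + E\right)\right) + 32099 = \left(\left(\left(120 - 1603\right) - 947\right) - \left(\left(-5934 - 5936\right) - 5670\right)\right) + 32099 = \left(\left(-1483 - 947\right) - \left(-11870 - 5670\right)\right) + 32099 = \left(-2430 - -17540\right) + 32099 = \left(-2430 + 17540\right) + 32099 = 15110 + 32099 = 47209$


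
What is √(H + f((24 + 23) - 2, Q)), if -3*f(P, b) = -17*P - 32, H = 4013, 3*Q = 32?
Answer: 2*√9627/3 ≈ 65.411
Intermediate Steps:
Q = 32/3 (Q = (⅓)*32 = 32/3 ≈ 10.667)
f(P, b) = 32/3 + 17*P/3 (f(P, b) = -(-17*P - 32)/3 = -(-32 - 17*P)/3 = 32/3 + 17*P/3)
√(H + f((24 + 23) - 2, Q)) = √(4013 + (32/3 + 17*((24 + 23) - 2)/3)) = √(4013 + (32/3 + 17*(47 - 2)/3)) = √(4013 + (32/3 + (17/3)*45)) = √(4013 + (32/3 + 255)) = √(4013 + 797/3) = √(12836/3) = 2*√9627/3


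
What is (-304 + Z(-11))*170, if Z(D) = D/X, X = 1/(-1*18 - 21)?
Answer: 21250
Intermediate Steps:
X = -1/39 (X = 1/(-18 - 21) = 1/(-39) = -1/39 ≈ -0.025641)
Z(D) = -39*D (Z(D) = D/(-1/39) = D*(-39) = -39*D)
(-304 + Z(-11))*170 = (-304 - 39*(-11))*170 = (-304 + 429)*170 = 125*170 = 21250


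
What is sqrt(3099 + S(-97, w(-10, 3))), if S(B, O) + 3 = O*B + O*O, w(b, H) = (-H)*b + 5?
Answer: sqrt(926) ≈ 30.430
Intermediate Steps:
w(b, H) = 5 - H*b (w(b, H) = -H*b + 5 = 5 - H*b)
S(B, O) = -3 + O**2 + B*O (S(B, O) = -3 + (O*B + O*O) = -3 + (B*O + O**2) = -3 + (O**2 + B*O) = -3 + O**2 + B*O)
sqrt(3099 + S(-97, w(-10, 3))) = sqrt(3099 + (-3 + (5 - 1*3*(-10))**2 - 97*(5 - 1*3*(-10)))) = sqrt(3099 + (-3 + (5 + 30)**2 - 97*(5 + 30))) = sqrt(3099 + (-3 + 35**2 - 97*35)) = sqrt(3099 + (-3 + 1225 - 3395)) = sqrt(3099 - 2173) = sqrt(926)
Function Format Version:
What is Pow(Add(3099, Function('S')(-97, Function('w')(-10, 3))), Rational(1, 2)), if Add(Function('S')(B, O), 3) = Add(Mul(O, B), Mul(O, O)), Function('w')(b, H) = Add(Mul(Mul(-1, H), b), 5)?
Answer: Pow(926, Rational(1, 2)) ≈ 30.430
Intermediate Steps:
Function('w')(b, H) = Add(5, Mul(-1, H, b)) (Function('w')(b, H) = Add(Mul(-1, H, b), 5) = Add(5, Mul(-1, H, b)))
Function('S')(B, O) = Add(-3, Pow(O, 2), Mul(B, O)) (Function('S')(B, O) = Add(-3, Add(Mul(O, B), Mul(O, O))) = Add(-3, Add(Mul(B, O), Pow(O, 2))) = Add(-3, Add(Pow(O, 2), Mul(B, O))) = Add(-3, Pow(O, 2), Mul(B, O)))
Pow(Add(3099, Function('S')(-97, Function('w')(-10, 3))), Rational(1, 2)) = Pow(Add(3099, Add(-3, Pow(Add(5, Mul(-1, 3, -10)), 2), Mul(-97, Add(5, Mul(-1, 3, -10))))), Rational(1, 2)) = Pow(Add(3099, Add(-3, Pow(Add(5, 30), 2), Mul(-97, Add(5, 30)))), Rational(1, 2)) = Pow(Add(3099, Add(-3, Pow(35, 2), Mul(-97, 35))), Rational(1, 2)) = Pow(Add(3099, Add(-3, 1225, -3395)), Rational(1, 2)) = Pow(Add(3099, -2173), Rational(1, 2)) = Pow(926, Rational(1, 2))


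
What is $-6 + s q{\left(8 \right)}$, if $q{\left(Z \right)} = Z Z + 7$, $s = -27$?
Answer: $-1923$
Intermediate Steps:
$q{\left(Z \right)} = 7 + Z^{2}$ ($q{\left(Z \right)} = Z^{2} + 7 = 7 + Z^{2}$)
$-6 + s q{\left(8 \right)} = -6 - 27 \left(7 + 8^{2}\right) = -6 - 27 \left(7 + 64\right) = -6 - 1917 = -1923$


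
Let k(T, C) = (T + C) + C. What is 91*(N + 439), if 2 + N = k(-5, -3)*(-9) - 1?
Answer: 48685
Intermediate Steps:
k(T, C) = T + 2*C (k(T, C) = (C + T) + C = T + 2*C)
N = 96 (N = -2 + ((-5 + 2*(-3))*(-9) - 1) = -2 + ((-5 - 6)*(-9) - 1) = -2 + (-11*(-9) - 1) = -2 + (99 - 1) = -2 + 98 = 96)
91*(N + 439) = 91*(96 + 439) = 91*535 = 48685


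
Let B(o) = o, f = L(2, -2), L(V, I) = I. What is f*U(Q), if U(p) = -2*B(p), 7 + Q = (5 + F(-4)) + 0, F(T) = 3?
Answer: 4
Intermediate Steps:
f = -2
Q = 1 (Q = -7 + ((5 + 3) + 0) = -7 + (8 + 0) = -7 + 8 = 1)
U(p) = -2*p
f*U(Q) = -(-4) = -2*(-2) = 4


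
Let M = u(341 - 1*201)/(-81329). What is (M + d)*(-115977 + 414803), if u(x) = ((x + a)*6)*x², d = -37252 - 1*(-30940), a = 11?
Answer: -158708355664848/81329 ≈ -1.9514e+9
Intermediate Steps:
d = -6312 (d = -37252 + 30940 = -6312)
u(x) = x²*(66 + 6*x) (u(x) = ((x + 11)*6)*x² = ((11 + x)*6)*x² = (66 + 6*x)*x² = x²*(66 + 6*x))
M = -17757600/81329 (M = (6*(341 - 1*201)²*(11 + (341 - 1*201)))/(-81329) = (6*(341 - 201)²*(11 + (341 - 201)))*(-1/81329) = (6*140²*(11 + 140))*(-1/81329) = (6*19600*151)*(-1/81329) = 17757600*(-1/81329) = -17757600/81329 ≈ -218.34)
(M + d)*(-115977 + 414803) = (-17757600/81329 - 6312)*(-115977 + 414803) = -531106248/81329*298826 = -158708355664848/81329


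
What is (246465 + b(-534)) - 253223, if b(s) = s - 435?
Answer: -7727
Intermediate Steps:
b(s) = -435 + s
(246465 + b(-534)) - 253223 = (246465 + (-435 - 534)) - 253223 = (246465 - 969) - 253223 = 245496 - 253223 = -7727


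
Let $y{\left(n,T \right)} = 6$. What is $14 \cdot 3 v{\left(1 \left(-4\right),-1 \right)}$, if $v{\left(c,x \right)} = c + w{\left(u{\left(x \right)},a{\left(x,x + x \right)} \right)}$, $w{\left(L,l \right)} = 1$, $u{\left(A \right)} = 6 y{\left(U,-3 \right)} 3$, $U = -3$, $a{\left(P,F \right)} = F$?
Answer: $-126$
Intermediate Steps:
$u{\left(A \right)} = 108$ ($u{\left(A \right)} = 6 \cdot 6 \cdot 3 = 36 \cdot 3 = 108$)
$v{\left(c,x \right)} = 1 + c$ ($v{\left(c,x \right)} = c + 1 = 1 + c$)
$14 \cdot 3 v{\left(1 \left(-4\right),-1 \right)} = 14 \cdot 3 \left(1 + 1 \left(-4\right)\right) = 42 \left(1 - 4\right) = 42 \left(-3\right) = -126$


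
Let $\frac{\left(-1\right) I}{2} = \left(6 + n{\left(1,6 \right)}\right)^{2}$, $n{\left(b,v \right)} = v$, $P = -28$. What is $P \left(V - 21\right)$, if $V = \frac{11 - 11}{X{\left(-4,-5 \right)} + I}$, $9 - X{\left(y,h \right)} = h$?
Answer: $588$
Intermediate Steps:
$X{\left(y,h \right)} = 9 - h$
$I = -288$ ($I = - 2 \left(6 + 6\right)^{2} = - 2 \cdot 12^{2} = \left(-2\right) 144 = -288$)
$V = 0$ ($V = \frac{11 - 11}{\left(9 - -5\right) - 288} = \frac{0}{\left(9 + 5\right) - 288} = \frac{0}{14 - 288} = \frac{0}{-274} = 0 \left(- \frac{1}{274}\right) = 0$)
$P \left(V - 21\right) = - 28 \left(0 - 21\right) = \left(-28\right) \left(-21\right) = 588$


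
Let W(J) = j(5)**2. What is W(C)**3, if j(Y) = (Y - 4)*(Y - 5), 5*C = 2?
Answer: 0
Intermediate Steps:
C = 2/5 (C = (1/5)*2 = 2/5 ≈ 0.40000)
j(Y) = (-5 + Y)*(-4 + Y) (j(Y) = (-4 + Y)*(-5 + Y) = (-5 + Y)*(-4 + Y))
W(J) = 0 (W(J) = (20 + 5**2 - 9*5)**2 = (20 + 25 - 45)**2 = 0**2 = 0)
W(C)**3 = 0**3 = 0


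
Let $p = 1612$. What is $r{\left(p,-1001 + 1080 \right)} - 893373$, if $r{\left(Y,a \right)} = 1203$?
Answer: $-892170$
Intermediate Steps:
$r{\left(p,-1001 + 1080 \right)} - 893373 = 1203 - 893373 = -892170$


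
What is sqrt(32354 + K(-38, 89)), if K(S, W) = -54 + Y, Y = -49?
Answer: sqrt(32251) ≈ 179.59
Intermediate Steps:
K(S, W) = -103 (K(S, W) = -54 - 49 = -103)
sqrt(32354 + K(-38, 89)) = sqrt(32354 - 103) = sqrt(32251)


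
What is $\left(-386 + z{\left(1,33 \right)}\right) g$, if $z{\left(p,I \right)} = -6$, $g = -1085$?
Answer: $425320$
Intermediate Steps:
$\left(-386 + z{\left(1,33 \right)}\right) g = \left(-386 - 6\right) \left(-1085\right) = \left(-392\right) \left(-1085\right) = 425320$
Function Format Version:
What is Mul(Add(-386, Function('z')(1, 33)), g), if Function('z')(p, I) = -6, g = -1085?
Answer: 425320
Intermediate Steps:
Mul(Add(-386, Function('z')(1, 33)), g) = Mul(Add(-386, -6), -1085) = Mul(-392, -1085) = 425320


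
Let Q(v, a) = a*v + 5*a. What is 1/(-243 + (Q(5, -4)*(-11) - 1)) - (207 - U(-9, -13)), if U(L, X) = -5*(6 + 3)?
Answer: -49391/196 ≈ -251.99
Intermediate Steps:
Q(v, a) = 5*a + a*v
U(L, X) = -45 (U(L, X) = -5*9 = -45)
1/(-243 + (Q(5, -4)*(-11) - 1)) - (207 - U(-9, -13)) = 1/(-243 + (-4*(5 + 5)*(-11) - 1)) - (207 - 1*(-45)) = 1/(-243 + (-4*10*(-11) - 1)) - (207 + 45) = 1/(-243 + (-40*(-11) - 1)) - 1*252 = 1/(-243 + (440 - 1)) - 252 = 1/(-243 + 439) - 252 = 1/196 - 252 = -49391/196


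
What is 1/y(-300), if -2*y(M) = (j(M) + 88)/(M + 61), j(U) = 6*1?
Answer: 239/47 ≈ 5.0851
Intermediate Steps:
j(U) = 6
y(M) = -47/(61 + M) (y(M) = -(6 + 88)/(2*(M + 61)) = -47/(61 + M))
1/y(-300) = 1/(-47/(61 - 300)) = 1/(-47/(-239)) = 1/(-47*(-1/239)) = 1/(47/239) = 239/47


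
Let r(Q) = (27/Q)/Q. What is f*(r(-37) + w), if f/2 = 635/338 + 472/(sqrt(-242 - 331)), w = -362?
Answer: -314674885/231361 + 467800144*I*sqrt(573)/784437 ≈ -1360.1 + 14275.0*I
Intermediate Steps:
f = 635/169 - 944*I*sqrt(573)/573 (f = 2*(635/338 + 472/(sqrt(-242 - 331))) = 2*(635*(1/338) + 472/(sqrt(-573))) = 2*(635/338 + 472/((I*sqrt(573)))) = 2*(635/338 + 472*(-I*sqrt(573)/573)) = 2*(635/338 - 472*I*sqrt(573)/573) = 635/169 - 944*I*sqrt(573)/573 ≈ 3.7574 - 39.436*I)
r(Q) = 27/Q**2
f*(r(-37) + w) = (635/169 - 944*I*sqrt(573)/573)*(27/(-37)**2 - 362) = (635/169 - 944*I*sqrt(573)/573)*(27*(1/1369) - 362) = (635/169 - 944*I*sqrt(573)/573)*(27/1369 - 362) = (635/169 - 944*I*sqrt(573)/573)*(-495551/1369) = -314674885/231361 + 467800144*I*sqrt(573)/784437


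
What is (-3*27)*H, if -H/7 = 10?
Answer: 5670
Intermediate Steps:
H = -70 (H = -7*10 = -70)
(-3*27)*H = -3*27*(-70) = -81*(-70) = 5670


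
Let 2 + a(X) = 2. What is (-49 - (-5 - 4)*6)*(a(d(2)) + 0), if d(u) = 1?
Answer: 0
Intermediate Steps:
a(X) = 0 (a(X) = -2 + 2 = 0)
(-49 - (-5 - 4)*6)*(a(d(2)) + 0) = (-49 - (-5 - 4)*6)*(0 + 0) = (-49 - (-9)*6)*0 = (-49 - 1*(-54))*0 = (-49 + 54)*0 = 5*0 = 0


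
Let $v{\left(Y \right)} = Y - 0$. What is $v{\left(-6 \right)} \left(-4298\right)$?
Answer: $25788$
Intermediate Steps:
$v{\left(Y \right)} = Y$ ($v{\left(Y \right)} = Y + 0 = Y$)
$v{\left(-6 \right)} \left(-4298\right) = \left(-6\right) \left(-4298\right) = 25788$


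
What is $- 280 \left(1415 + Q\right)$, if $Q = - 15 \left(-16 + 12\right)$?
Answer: $-413000$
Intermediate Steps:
$Q = 60$ ($Q = \left(-15\right) \left(-4\right) = 60$)
$- 280 \left(1415 + Q\right) = - 280 \left(1415 + 60\right) = \left(-280\right) 1475 = -413000$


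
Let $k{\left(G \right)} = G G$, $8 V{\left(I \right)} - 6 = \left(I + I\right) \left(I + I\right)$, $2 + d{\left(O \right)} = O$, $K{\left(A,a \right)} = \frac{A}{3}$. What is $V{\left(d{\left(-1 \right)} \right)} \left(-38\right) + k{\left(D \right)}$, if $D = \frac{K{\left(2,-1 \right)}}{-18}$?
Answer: $- \frac{290869}{1458} \approx -199.5$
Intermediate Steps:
$K{\left(A,a \right)} = \frac{A}{3}$ ($K{\left(A,a \right)} = A \frac{1}{3} = \frac{A}{3}$)
$d{\left(O \right)} = -2 + O$
$V{\left(I \right)} = \frac{3}{4} + \frac{I^{2}}{2}$ ($V{\left(I \right)} = \frac{3}{4} + \frac{\left(I + I\right) \left(I + I\right)}{8} = \frac{3}{4} + \frac{2 I 2 I}{8} = \frac{3}{4} + \frac{4 I^{2}}{8} = \frac{3}{4} + \frac{I^{2}}{2}$)
$D = - \frac{1}{27}$ ($D = \frac{\frac{1}{3} \cdot 2}{-18} = \frac{2}{3} \left(- \frac{1}{18}\right) = - \frac{1}{27} \approx -0.037037$)
$k{\left(G \right)} = G^{2}$
$V{\left(d{\left(-1 \right)} \right)} \left(-38\right) + k{\left(D \right)} = \left(\frac{3}{4} + \frac{\left(-2 - 1\right)^{2}}{2}\right) \left(-38\right) + \left(- \frac{1}{27}\right)^{2} = \left(\frac{3}{4} + \frac{\left(-3\right)^{2}}{2}\right) \left(-38\right) + \frac{1}{729} = \left(\frac{3}{4} + \frac{1}{2} \cdot 9\right) \left(-38\right) + \frac{1}{729} = \left(\frac{3}{4} + \frac{9}{2}\right) \left(-38\right) + \frac{1}{729} = \frac{21}{4} \left(-38\right) + \frac{1}{729} = - \frac{399}{2} + \frac{1}{729} = - \frac{290869}{1458}$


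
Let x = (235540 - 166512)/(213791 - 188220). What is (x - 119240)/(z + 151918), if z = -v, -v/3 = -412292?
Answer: 1524508506/13871730509 ≈ 0.10990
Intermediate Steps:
v = 1236876 (v = -3*(-412292) = 1236876)
x = 69028/25571 ≈ 2.6995
z = -1236876 (z = -1*1236876 = -1236876)
(x - 119240)/(z + 151918) = (69028/25571 - 119240)/(-1236876 + 151918) = -3049017012/25571/(-1084958) = -3049017012/25571*(-1/1084958) = 1524508506/13871730509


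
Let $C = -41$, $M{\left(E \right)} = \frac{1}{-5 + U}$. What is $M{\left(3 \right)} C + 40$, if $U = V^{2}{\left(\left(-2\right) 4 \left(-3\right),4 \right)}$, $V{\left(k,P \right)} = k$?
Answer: $\frac{22799}{571} \approx 39.928$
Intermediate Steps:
$U = 576$ ($U = \left(\left(-2\right) 4 \left(-3\right)\right)^{2} = \left(\left(-8\right) \left(-3\right)\right)^{2} = 24^{2} = 576$)
$M{\left(E \right)} = \frac{1}{571}$ ($M{\left(E \right)} = \frac{1}{-5 + 576} = \frac{1}{571}$)
$M{\left(3 \right)} C + 40 = \frac{1}{571} \left(-41\right) + 40 = - \frac{41}{571} + 40 = \frac{22799}{571}$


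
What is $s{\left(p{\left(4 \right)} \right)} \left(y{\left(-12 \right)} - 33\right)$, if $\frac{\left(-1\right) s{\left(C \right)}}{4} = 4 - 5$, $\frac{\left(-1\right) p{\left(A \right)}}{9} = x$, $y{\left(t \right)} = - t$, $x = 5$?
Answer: $-84$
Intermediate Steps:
$p{\left(A \right)} = -45$ ($p{\left(A \right)} = \left(-9\right) 5 = -45$)
$s{\left(C \right)} = 4$ ($s{\left(C \right)} = - 4 \left(4 - 5\right) = \left(-4\right) \left(-1\right) = 4$)
$s{\left(p{\left(4 \right)} \right)} \left(y{\left(-12 \right)} - 33\right) = 4 \left(\left(-1\right) \left(-12\right) - 33\right) = 4 \left(12 - 33\right) = 4 \left(-21\right) = -84$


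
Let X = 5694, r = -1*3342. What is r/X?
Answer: -557/949 ≈ -0.58693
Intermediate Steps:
r = -3342
r/X = -3342/5694 = -3342*1/5694 = -557/949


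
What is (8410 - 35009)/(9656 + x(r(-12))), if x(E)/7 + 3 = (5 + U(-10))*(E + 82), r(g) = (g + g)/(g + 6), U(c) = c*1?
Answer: -26599/6625 ≈ -4.0149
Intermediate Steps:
U(c) = c
r(g) = 2*g/(6 + g) (r(g) = (2*g)/(6 + g) = 2*g/(6 + g))
x(E) = -2891 - 35*E (x(E) = -21 + 7*((5 - 10)*(E + 82)) = -21 + 7*(-5*(82 + E)) = -21 + 7*(-410 - 5*E) = -21 + (-2870 - 35*E) = -2891 - 35*E)
(8410 - 35009)/(9656 + x(r(-12))) = (8410 - 35009)/(9656 + (-2891 - 70*(-12)/(6 - 12))) = -26599/(9656 + (-2891 - 70*(-12)/(-6))) = -26599/(9656 + (-2891 - 70*(-12)*(-1)/6)) = -26599/(9656 + (-2891 - 35*4)) = -26599/(9656 + (-2891 - 140)) = -26599/(9656 - 3031) = -26599/6625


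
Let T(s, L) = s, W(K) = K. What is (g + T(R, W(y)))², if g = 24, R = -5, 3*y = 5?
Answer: 361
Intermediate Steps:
y = 5/3 (y = (⅓)*5 = 5/3 ≈ 1.6667)
(g + T(R, W(y)))² = (24 - 5)² = 19² = 361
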